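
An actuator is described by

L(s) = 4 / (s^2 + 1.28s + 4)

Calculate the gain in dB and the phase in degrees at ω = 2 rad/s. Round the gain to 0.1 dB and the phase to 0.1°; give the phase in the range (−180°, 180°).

At s = jω = j2:
quadratic: (j2)² + 1.28·j2 + 4 = 0 + j2.56 → |·| ≈ 2.56, ∠ ≈ 90.00°
|L| = 4 / 2.56 ≈ 1.5625
Gain = 20 log₁₀(1.5625) ≈ 3.88 dB
∠L = 0.00° − 90.00° = -90.00°

3.9 dB, -90.0°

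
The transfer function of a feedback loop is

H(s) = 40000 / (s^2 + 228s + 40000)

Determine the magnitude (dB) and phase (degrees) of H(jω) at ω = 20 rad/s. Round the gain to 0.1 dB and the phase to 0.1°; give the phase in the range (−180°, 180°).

At s = jω = j20:
quadratic: (j20)² + 228·j20 + 40000 = 39600 + j4560 → |·| ≈ 39862, ∠ ≈ 6.57°
|H| = 40000 / 39862 ≈ 1.0035
Gain = 20 log₁₀(1.0035) ≈ 0.03 dB
∠H = 0.00° − 6.57° = -6.57°

0.0 dB, -6.6°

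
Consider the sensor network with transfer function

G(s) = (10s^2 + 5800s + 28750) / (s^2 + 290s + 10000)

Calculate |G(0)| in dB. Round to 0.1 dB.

G(0) = 28750 / 10000 = 2.875
20 log₁₀(2.875) ≈ 9.17 dB

9.2 dB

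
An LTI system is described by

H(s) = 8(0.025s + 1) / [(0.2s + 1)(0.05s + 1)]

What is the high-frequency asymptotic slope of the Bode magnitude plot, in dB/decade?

-20 dB/decade

Each pole contributes −20 dB/decade at high frequency; each zero contributes +20 dB/decade.
Net: 1 zero(s) − 2 pole(s) → -20 dB/decade.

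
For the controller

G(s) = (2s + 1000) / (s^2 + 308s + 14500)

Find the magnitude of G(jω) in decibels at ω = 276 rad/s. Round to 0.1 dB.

Substitute s = j276:
Numerator: 2(j276) + 1000 = 1000 + j552
Denominator: (j276)^2 + 308(j276) + 14500 = -61676 + j85008
|N| = √(1000² + 552²) ≈ 1142.2, ∠N ≈ 28.90°
|D| = √(61676² + 85008²) ≈ 1.0503e+05, ∠D ≈ 125.96°
|G| = 1142.2 / 1.0503e+05 ≈ 0.010875
Gain = 20 log₁₀(0.010875) ≈ -39.27 dB

-39.3 dB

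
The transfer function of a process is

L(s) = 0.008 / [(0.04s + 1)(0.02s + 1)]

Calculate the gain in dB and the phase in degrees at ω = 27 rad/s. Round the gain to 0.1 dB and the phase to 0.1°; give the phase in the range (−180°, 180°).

At ω = 27 rad/s:
pole (1 + j27·0.04) = 1 + j1.08 → |·| ≈ 1.4719, ∠ ≈ 47.20°
pole (1 + j27·0.02) = 1 + j0.54 → |·| ≈ 1.1365, ∠ ≈ 28.37°
|L| = 0.008 · 1 / (1.4719 · 1.1365) ≈ 0.0047824
Gain = 20 log₁₀(0.0047824) ≈ -46.41 dB
∠L = (0°) − (47.20° + 28.37°) = -75.57°

-46.4 dB, -75.6°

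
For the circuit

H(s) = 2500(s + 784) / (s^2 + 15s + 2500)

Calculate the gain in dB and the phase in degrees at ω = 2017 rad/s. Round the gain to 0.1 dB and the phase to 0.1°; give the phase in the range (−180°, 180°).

At s = jω = j2017:
zero (s+784): 784 + j2017 → |·| = √(784²+2017²) = √4682945 ≈ 2164, ∠ = arctan(2017/784) ≈ 68.76°
quadratic: (j2017)² + 15·j2017 + 2500 = -4065789 + j30255 → |·| ≈ 4.0659e+06, ∠ ≈ 179.57°
|H| = 2500 · 2164 / 4.0659e+06 ≈ 1.3306
Gain = 20 log₁₀(1.3306) ≈ 2.48 dB
∠H = 68.76° − 179.57° = -110.81°

2.5 dB, -110.8°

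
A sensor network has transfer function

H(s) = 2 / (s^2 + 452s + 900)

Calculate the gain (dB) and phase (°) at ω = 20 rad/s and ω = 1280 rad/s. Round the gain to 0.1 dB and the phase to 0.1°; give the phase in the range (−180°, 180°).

ω = 20: -73.1 dB, -86.8°; ω = 1280: -118.8 dB, -160.5°

Substitute s = j20:
Numerator: 2 = 2 + j0
Denominator: (j20)^2 + 452(j20) + 900 = 500 + j9040
|N| = √(2² + 0²) ≈ 2, ∠N ≈ 0.00°
|D| = √(500² + 9040²) ≈ 9053.8, ∠D ≈ 86.83°
|H| = 2 / 9053.8 ≈ 0.0002209
Gain = 20 log₁₀(0.0002209) ≈ -73.12 dB
∠H = 0.00° − 86.83° = -86.83°

Substitute s = j1280:
Numerator: 2 = 2 + j0
Denominator: (j1280)^2 + 452(j1280) + 900 = -1637500 + j578560
|N| = √(2² + 0²) ≈ 2, ∠N ≈ 0.00°
|D| = √(1637500² + 578560²) ≈ 1.7367e+06, ∠D ≈ 160.54°
|H| = 2 / 1.7367e+06 ≈ 1.1516e-06
Gain = 20 log₁₀(1.1516e-06) ≈ -118.77 dB
∠H = 0.00° − 160.54° = -160.54°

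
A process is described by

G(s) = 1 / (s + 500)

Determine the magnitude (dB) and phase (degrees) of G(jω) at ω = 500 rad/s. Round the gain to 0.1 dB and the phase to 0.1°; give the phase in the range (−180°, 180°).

Substitute s = j500:
Numerator: 1 = 1 + j0
Denominator: (j500) + 500 = 500 + j500
|N| = √(1² + 0²) ≈ 1, ∠N ≈ 0.00°
|D| = √(500² + 500²) ≈ 707.11, ∠D ≈ 45.00°
|G| = 1 / 707.11 ≈ 0.0014142
Gain = 20 log₁₀(0.0014142) ≈ -56.99 dB
∠G = 0.00° − 45.00° = -45.00°

-57.0 dB, -45.0°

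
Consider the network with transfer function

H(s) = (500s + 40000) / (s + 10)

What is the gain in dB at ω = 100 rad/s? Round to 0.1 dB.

Substitute s = j100:
Numerator: 500(j100) + 40000 = 40000 + j50000
Denominator: (j100) + 10 = 10 + j100
|N| = √(40000² + 50000²) ≈ 64031, ∠N ≈ 51.34°
|D| = √(10² + 100²) ≈ 100.5, ∠D ≈ 84.29°
|H| = 64031 / 100.5 ≈ 637.12
Gain = 20 log₁₀(637.12) ≈ 56.08 dB

56.1 dB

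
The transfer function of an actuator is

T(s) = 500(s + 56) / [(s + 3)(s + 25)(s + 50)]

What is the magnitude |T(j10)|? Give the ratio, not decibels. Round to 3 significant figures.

At s = jω = j10:
zero (s+56): 56 + j10 → |·| = √(56²+10²) = √3236 ≈ 56.886, ∠ = arctan(10/56) ≈ 10.12°
pole (s+3): 3 + j10 → |·| = √(3²+10²) = √109 ≈ 10.44, ∠ = arctan(10/3) ≈ 73.30°
pole (s+25): 25 + j10 → |·| = √(25²+10²) = √725 ≈ 26.926, ∠ = arctan(10/25) ≈ 21.80°
pole (s+50): 50 + j10 → |·| = √(50²+10²) = √2600 ≈ 50.99, ∠ = arctan(10/50) ≈ 11.31°
|T| = 500 · 56.886 / 14334 ≈ 1.9843

1.98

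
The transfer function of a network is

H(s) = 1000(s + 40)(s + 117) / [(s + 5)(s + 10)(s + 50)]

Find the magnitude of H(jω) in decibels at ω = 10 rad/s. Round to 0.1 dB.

55.6 dB

At s = jω = j10:
zero (s+40): 40 + j10 → |·| = √(40²+10²) = √1700 ≈ 41.231, ∠ = arctan(10/40) ≈ 14.04°
zero (s+117): 117 + j10 → |·| = √(117²+10²) = √13789 ≈ 117.43, ∠ = arctan(10/117) ≈ 4.89°
pole (s+5): 5 + j10 → |·| = √(5²+10²) = √125 ≈ 11.18, ∠ = arctan(10/5) ≈ 63.43°
pole (s+10): 10 + j10 → |·| = √(10²+10²) = √200 ≈ 14.142, ∠ = arctan(10/10) ≈ 45.00°
pole (s+50): 50 + j10 → |·| = √(50²+10²) = √2600 ≈ 50.99, ∠ = arctan(10/50) ≈ 11.31°
|H| = 1000 · 4841.8 / 8061.9 ≈ 600.58
Gain = 20 log₁₀(600.58) ≈ 55.57 dB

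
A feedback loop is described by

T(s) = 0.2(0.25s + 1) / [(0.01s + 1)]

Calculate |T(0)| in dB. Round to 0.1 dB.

-14.0 dB

T(0) = 0.2 · 1 / 1 = 0.2
20 log₁₀(0.2) ≈ -13.98 dB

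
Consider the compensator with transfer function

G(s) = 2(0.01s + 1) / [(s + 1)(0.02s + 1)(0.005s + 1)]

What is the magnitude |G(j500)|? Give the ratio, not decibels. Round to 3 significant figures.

At ω = 500 rad/s:
zero (1 + j500·0.01) = 1 + j5 → |·| ≈ 5.099, ∠ ≈ 78.69°
pole (1 + j500·1) = 1 + j500 → |·| ≈ 500, ∠ ≈ 89.89°
pole (1 + j500·0.02) = 1 + j10 → |·| ≈ 10.05, ∠ ≈ 84.29°
pole (1 + j500·0.005) = 1 + j2.5 → |·| ≈ 2.6926, ∠ ≈ 68.20°
|G| = 2 · 5.099 / (500 · 10.05 · 2.6926) ≈ 0.00075371

0.000754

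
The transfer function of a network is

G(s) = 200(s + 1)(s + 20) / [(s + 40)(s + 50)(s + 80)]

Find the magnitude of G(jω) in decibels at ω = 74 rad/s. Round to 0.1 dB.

2.8 dB

At s = jω = j74:
zero (s+1): 1 + j74 → |·| = √(1²+74²) = √5477 ≈ 74.007, ∠ = arctan(74/1) ≈ 89.23°
zero (s+20): 20 + j74 → |·| = √(20²+74²) = √5876 ≈ 76.655, ∠ = arctan(74/20) ≈ 74.88°
pole (s+40): 40 + j74 → |·| = √(40²+74²) = √7076 ≈ 84.119, ∠ = arctan(74/40) ≈ 61.61°
pole (s+50): 50 + j74 → |·| = √(50²+74²) = √7976 ≈ 89.308, ∠ = arctan(74/50) ≈ 55.95°
pole (s+80): 80 + j74 → |·| = √(80²+74²) = √11876 ≈ 108.98, ∠ = arctan(74/80) ≈ 42.77°
|G| = 200 · 5673 / 8.1871e+05 ≈ 1.3858
Gain = 20 log₁₀(1.3858) ≈ 2.83 dB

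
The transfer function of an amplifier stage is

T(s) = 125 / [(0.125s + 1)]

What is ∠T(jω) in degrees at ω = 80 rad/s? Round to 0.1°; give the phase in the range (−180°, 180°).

-84.3°

At ω = 80 rad/s:
pole (1 + j80·0.125) = 1 + j10 → |·| ≈ 10.05, ∠ ≈ 84.29°
∠T = (0°) − (84.29°) = -84.29°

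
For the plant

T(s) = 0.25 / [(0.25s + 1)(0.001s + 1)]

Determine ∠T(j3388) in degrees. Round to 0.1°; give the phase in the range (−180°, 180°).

-163.5°

At ω = 3388 rad/s:
pole (1 + j3388·0.25) = 1 + j847 → |·| ≈ 847, ∠ ≈ 89.93°
pole (1 + j3388·0.001) = 1 + j3.388 → |·| ≈ 3.5325, ∠ ≈ 73.56°
∠T = (0°) − (89.93° + 73.56°) = -163.49°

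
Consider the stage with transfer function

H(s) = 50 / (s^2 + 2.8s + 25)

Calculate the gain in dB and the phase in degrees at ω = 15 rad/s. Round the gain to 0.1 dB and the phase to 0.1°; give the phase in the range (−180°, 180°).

-12.2 dB, -168.1°

At s = jω = j15:
quadratic: (j15)² + 2.8·j15 + 25 = -200 + j42 → |·| ≈ 204.36, ∠ ≈ 168.14°
|H| = 50 / 204.36 ≈ 0.24467
Gain = 20 log₁₀(0.24467) ≈ -12.23 dB
∠H = 0.00° − 168.14° = -168.14°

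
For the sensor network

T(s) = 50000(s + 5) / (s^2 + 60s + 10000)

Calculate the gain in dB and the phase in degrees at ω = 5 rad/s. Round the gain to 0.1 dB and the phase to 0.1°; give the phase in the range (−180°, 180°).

31.0 dB, 43.3°

At s = jω = j5:
zero (s+5): 5 + j5 → |·| = √(5²+5²) = √50 ≈ 7.0711, ∠ = arctan(5/5) ≈ 45.00°
quadratic: (j5)² + 60·j5 + 10000 = 9975 + j300 → |·| ≈ 9979.5, ∠ ≈ 1.72°
|T| = 50000 · 7.0711 / 9979.5 ≈ 35.428
Gain = 20 log₁₀(35.428) ≈ 30.99 dB
∠T = 45.00° − 1.72° = 43.28°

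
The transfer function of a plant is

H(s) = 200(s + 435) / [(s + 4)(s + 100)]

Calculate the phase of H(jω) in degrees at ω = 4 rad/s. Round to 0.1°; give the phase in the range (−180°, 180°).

At s = jω = j4:
zero (s+435): 435 + j4 → |·| = √(435²+4²) = √189241 ≈ 435.02, ∠ = arctan(4/435) ≈ 0.53°
pole (s+4): 4 + j4 → |·| = √(4²+4²) = √32 ≈ 5.6569, ∠ = arctan(4/4) ≈ 45.00°
pole (s+100): 100 + j4 → |·| = √(100²+4²) = √10016 ≈ 100.08, ∠ = arctan(4/100) ≈ 2.29°
∠H = 0.53° − 47.29° = -46.76°

-46.8°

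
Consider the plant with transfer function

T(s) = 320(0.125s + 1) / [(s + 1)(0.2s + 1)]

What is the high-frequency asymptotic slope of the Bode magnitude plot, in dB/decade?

-20 dB/decade

Each pole contributes −20 dB/decade at high frequency; each zero contributes +20 dB/decade.
Net: 1 zero(s) − 2 pole(s) → -20 dB/decade.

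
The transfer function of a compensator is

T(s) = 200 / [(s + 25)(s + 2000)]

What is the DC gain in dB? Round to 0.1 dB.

T(0) = 200 / (25·2000) = 0.004
20 log₁₀(0.004) ≈ -47.96 dB

-48.0 dB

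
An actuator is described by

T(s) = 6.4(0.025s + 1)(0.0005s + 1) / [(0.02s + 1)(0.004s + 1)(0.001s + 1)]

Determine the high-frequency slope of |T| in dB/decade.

-20 dB/decade

Each pole contributes −20 dB/decade at high frequency; each zero contributes +20 dB/decade.
Net: 2 zero(s) − 3 pole(s) → -20 dB/decade.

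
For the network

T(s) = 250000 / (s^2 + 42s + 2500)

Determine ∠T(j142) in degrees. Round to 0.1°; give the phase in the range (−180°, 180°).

At s = jω = j142:
quadratic: (j142)² + 42·j142 + 2500 = -17664 + j5964 → |·| ≈ 18644, ∠ ≈ 161.34°
∠T = 0.00° − 161.34° = -161.34°

-161.3°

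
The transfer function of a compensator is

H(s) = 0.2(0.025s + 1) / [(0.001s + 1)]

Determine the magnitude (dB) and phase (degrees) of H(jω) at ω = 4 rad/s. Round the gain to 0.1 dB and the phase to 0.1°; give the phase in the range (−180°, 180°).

At ω = 4 rad/s:
zero (1 + j4·0.025) = 1 + j0.1 → |·| ≈ 1.005, ∠ ≈ 5.71°
pole (1 + j4·0.001) = 1 + j0.004 → |·| ≈ 1, ∠ ≈ 0.23°
|H| = 0.2 · 1.005 / (1) ≈ 0.201
Gain = 20 log₁₀(0.201) ≈ -13.94 dB
∠H = (5.71°) − (0.23°) = 5.48°

-13.9 dB, 5.5°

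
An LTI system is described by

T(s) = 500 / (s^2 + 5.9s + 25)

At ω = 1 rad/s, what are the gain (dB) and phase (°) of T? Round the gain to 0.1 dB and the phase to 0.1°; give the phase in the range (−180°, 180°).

26.1 dB, -13.8°

At s = jω = j1:
quadratic: (j1)² + 5.9·j1 + 25 = 24 + j5.9 → |·| ≈ 24.715, ∠ ≈ 13.81°
|T| = 500 / 24.715 ≈ 20.231
Gain = 20 log₁₀(20.231) ≈ 26.12 dB
∠T = 0.00° − 13.81° = -13.81°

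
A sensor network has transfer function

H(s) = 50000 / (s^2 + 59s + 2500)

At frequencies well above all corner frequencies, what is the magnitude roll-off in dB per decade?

-40 dB/decade

Each pole contributes −20 dB/decade at high frequency; each zero contributes +20 dB/decade.
Net: 0 zero(s) − 2 pole(s) → -40 dB/decade.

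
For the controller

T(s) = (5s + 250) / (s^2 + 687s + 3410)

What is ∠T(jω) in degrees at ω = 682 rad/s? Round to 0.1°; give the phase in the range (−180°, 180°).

Substitute s = j682:
Numerator: 5(j682) + 250 = 250 + j3410
Denominator: (j682)^2 + 687(j682) + 3410 = -461714 + j468534
|N| = √(250² + 3410²) ≈ 3419.2, ∠N ≈ 85.81°
|D| = √(461714² + 468534²) ≈ 6.578e+05, ∠D ≈ 134.58°
∠T = 85.81° − 134.58° = -48.77°

-48.8°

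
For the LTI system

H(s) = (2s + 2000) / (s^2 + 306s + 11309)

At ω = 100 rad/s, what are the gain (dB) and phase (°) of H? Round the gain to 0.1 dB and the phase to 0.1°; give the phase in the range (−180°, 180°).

Substitute s = j100:
Numerator: 2(j100) + 2000 = 2000 + j200
Denominator: (j100)^2 + 306(j100) + 11309 = 1309 + j30600
|N| = √(2000² + 200²) ≈ 2010, ∠N ≈ 5.71°
|D| = √(1309² + 30600²) ≈ 30628, ∠D ≈ 87.55°
|H| = 2010 / 30628 ≈ 0.065626
Gain = 20 log₁₀(0.065626) ≈ -23.66 dB
∠H = 5.71° − 87.55° = -81.84°

-23.7 dB, -81.8°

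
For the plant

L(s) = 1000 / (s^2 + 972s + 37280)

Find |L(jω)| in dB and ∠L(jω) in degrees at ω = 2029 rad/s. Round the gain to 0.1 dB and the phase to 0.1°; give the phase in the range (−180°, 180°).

Substitute s = j2029:
Numerator: 1000 = 1000 + j0
Denominator: (j2029)^2 + 972(j2029) + 37280 = -4079561 + j1972188
|N| = √(1000² + 0²) ≈ 1000, ∠N ≈ 0.00°
|D| = √(4079561² + 1972188²) ≈ 4.5313e+06, ∠D ≈ 154.20°
|L| = 1000 / 4.5313e+06 ≈ 0.00022069
Gain = 20 log₁₀(0.00022069) ≈ -73.12 dB
∠L = 0.00° − 154.20° = -154.20°

-73.1 dB, -154.2°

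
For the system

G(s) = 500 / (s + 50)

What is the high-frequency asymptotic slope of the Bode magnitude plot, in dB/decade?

Each pole contributes −20 dB/decade at high frequency; each zero contributes +20 dB/decade.
Net: 0 zero(s) − 1 pole(s) → -20 dB/decade.

-20 dB/decade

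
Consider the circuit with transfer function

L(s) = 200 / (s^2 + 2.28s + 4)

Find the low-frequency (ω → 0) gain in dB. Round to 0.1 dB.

34.0 dB

L(0) = 200 / 4 = 50
20 log₁₀(50) ≈ 33.98 dB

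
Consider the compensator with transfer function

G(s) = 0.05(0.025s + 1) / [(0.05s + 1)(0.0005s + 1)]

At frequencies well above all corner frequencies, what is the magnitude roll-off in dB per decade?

Each pole contributes −20 dB/decade at high frequency; each zero contributes +20 dB/decade.
Net: 1 zero(s) − 2 pole(s) → -20 dB/decade.

-20 dB/decade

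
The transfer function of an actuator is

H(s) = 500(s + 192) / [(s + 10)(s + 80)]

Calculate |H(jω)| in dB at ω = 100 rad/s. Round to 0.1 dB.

At s = jω = j100:
zero (s+192): 192 + j100 → |·| = √(192²+100²) = √46864 ≈ 216.48, ∠ = arctan(100/192) ≈ 27.51°
pole (s+10): 10 + j100 → |·| = √(10²+100²) = √10100 ≈ 100.5, ∠ = arctan(100/10) ≈ 84.29°
pole (s+80): 80 + j100 → |·| = √(80²+100²) = √16400 ≈ 128.06, ∠ = arctan(100/80) ≈ 51.34°
|H| = 500 · 216.48 / 12870 ≈ 8.4103
Gain = 20 log₁₀(8.4103) ≈ 18.50 dB

18.5 dB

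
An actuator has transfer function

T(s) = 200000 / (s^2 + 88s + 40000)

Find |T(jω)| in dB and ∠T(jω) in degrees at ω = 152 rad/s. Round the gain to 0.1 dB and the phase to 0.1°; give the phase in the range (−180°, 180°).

At s = jω = j152:
quadratic: (j152)² + 88·j152 + 40000 = 16896 + j13376 → |·| ≈ 21550, ∠ ≈ 38.37°
|T| = 200000 / 21550 ≈ 9.2807
Gain = 20 log₁₀(9.2807) ≈ 19.35 dB
∠T = 0.00° − 38.37° = -38.37°

19.4 dB, -38.4°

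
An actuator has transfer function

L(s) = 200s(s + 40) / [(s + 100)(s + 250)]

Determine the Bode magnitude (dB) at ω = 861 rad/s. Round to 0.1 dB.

45.6 dB

At s = jω = j861:
zero (s+40): 40 + j861 → |·| = √(40²+861²) = √742921 ≈ 861.93, ∠ = arctan(861/40) ≈ 87.34°
zero at origin: s = j861 → |·| = 861, ∠ = 90.00°
pole (s+100): 100 + j861 → |·| = √(100²+861²) = √751321 ≈ 866.79, ∠ = arctan(861/100) ≈ 83.38°
pole (s+250): 250 + j861 → |·| = √(250²+861²) = √803821 ≈ 896.56, ∠ = arctan(861/250) ≈ 73.81°
|L| = 200 · 7.4212e+05 / 7.7713e+05 ≈ 190.99
Gain = 20 log₁₀(190.99) ≈ 45.62 dB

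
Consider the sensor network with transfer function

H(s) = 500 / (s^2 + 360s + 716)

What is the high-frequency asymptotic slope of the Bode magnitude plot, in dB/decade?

Each pole contributes −20 dB/decade at high frequency; each zero contributes +20 dB/decade.
Net: 0 zero(s) − 2 pole(s) → -40 dB/decade.

-40 dB/decade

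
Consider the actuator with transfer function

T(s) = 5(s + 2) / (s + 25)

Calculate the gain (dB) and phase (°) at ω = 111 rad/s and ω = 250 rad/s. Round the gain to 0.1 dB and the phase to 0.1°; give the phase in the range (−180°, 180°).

At s = jω = j111:
zero (s+2): 2 + j111 → |·| = √(2²+111²) = √12325 ≈ 111.02, ∠ = arctan(111/2) ≈ 88.97°
pole (s+25): 25 + j111 → |·| = √(25²+111²) = √12946 ≈ 113.78, ∠ = arctan(111/25) ≈ 77.31°
|T| = 5 · 111.02 / 113.78 ≈ 4.8787
Gain = 20 log₁₀(4.8787) ≈ 13.77 dB
∠T = 88.97° − 77.31° = 11.66°

At s = jω = j250:
zero (s+2): 2 + j250 → |·| = √(2²+250²) = √62504 ≈ 250.01, ∠ = arctan(250/2) ≈ 89.54°
pole (s+25): 25 + j250 → |·| = √(25²+250²) = √63125 ≈ 251.25, ∠ = arctan(250/25) ≈ 84.29°
|T| = 5 · 250.01 / 251.25 ≈ 4.9753
Gain = 20 log₁₀(4.9753) ≈ 13.94 dB
∠T = 89.54° − 84.29° = 5.25°

ω = 111: 13.8 dB, 11.7°; ω = 250: 13.9 dB, 5.3°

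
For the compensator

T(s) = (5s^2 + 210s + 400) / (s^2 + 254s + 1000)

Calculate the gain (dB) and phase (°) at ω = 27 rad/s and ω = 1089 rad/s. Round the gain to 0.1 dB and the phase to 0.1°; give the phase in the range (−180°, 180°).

ω = 27: -0.4 dB, 32.0°; ω = 1089: 13.8 dB, 10.9°

Substitute s = j27:
Numerator: 5(j27)^2 + 210(j27) + 400 = -3245 + j5670
Denominator: (j27)^2 + 254(j27) + 1000 = 271 + j6858
|N| = √(3245² + 5670²) ≈ 6532.9, ∠N ≈ 119.78°
|D| = √(271² + 6858²) ≈ 6863.4, ∠D ≈ 87.74°
|T| = 6532.9 / 6863.4 ≈ 0.95185
Gain = 20 log₁₀(0.95185) ≈ -0.43 dB
∠T = 119.78° − 87.74° = 32.04°

Substitute s = j1089:
Numerator: 5(j1089)^2 + 210(j1089) + 400 = -5929205 + j228690
Denominator: (j1089)^2 + 254(j1089) + 1000 = -1184921 + j276606
|N| = √(5929205² + 228690²) ≈ 5.9336e+06, ∠N ≈ 177.79°
|D| = √(1184921² + 276606²) ≈ 1.2168e+06, ∠D ≈ 166.86°
|T| = 5.9336e+06 / 1.2168e+06 ≈ 4.8764
Gain = 20 log₁₀(4.8764) ≈ 13.76 dB
∠T = 177.79° − 166.86° = 10.93°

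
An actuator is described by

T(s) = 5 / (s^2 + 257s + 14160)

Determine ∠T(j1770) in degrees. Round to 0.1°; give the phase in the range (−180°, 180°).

-171.7°

Substitute s = j1770:
Numerator: 5 = 5 + j0
Denominator: (j1770)^2 + 257(j1770) + 14160 = -3118740 + j454890
|N| = √(5² + 0²) ≈ 5, ∠N ≈ 0.00°
|D| = √(3118740² + 454890²) ≈ 3.1517e+06, ∠D ≈ 171.70°
∠T = 0.00° − 171.70° = -171.70°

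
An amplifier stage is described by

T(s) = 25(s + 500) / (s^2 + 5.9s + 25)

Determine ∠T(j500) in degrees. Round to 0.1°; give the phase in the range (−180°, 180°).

-134.3°

At s = jω = j500:
zero (s+500): 500 + j500 → |·| = √(500²+500²) = √500000 ≈ 707.11, ∠ = arctan(500/500) ≈ 45.00°
quadratic: (j500)² + 5.9·j500 + 25 = -249975 + j2950 → |·| ≈ 2.4999e+05, ∠ ≈ 179.32°
∠T = 45.00° − 179.32° = -134.32°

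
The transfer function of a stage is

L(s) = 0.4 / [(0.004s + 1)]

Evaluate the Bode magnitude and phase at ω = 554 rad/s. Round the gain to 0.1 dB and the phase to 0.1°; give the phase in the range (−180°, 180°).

-15.7 dB, -65.7°

At ω = 554 rad/s:
pole (1 + j554·0.004) = 1 + j2.216 → |·| ≈ 2.4312, ∠ ≈ 65.71°
|L| = 0.4 · 1 / (2.4312) ≈ 0.16453
Gain = 20 log₁₀(0.16453) ≈ -15.68 dB
∠L = (0°) − (65.71°) = -65.71°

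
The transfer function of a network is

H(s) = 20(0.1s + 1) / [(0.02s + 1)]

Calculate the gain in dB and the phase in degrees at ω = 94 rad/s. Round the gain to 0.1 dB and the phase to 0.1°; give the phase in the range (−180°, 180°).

39.0 dB, 21.9°

At ω = 94 rad/s:
zero (1 + j94·0.1) = 1 + j9.4 → |·| ≈ 9.453, ∠ ≈ 83.93°
pole (1 + j94·0.02) = 1 + j1.88 → |·| ≈ 2.1294, ∠ ≈ 61.99°
|H| = 20 · 9.453 / (2.1294) ≈ 88.786
Gain = 20 log₁₀(88.786) ≈ 38.97 dB
∠H = (83.93°) − (61.99°) = 21.94°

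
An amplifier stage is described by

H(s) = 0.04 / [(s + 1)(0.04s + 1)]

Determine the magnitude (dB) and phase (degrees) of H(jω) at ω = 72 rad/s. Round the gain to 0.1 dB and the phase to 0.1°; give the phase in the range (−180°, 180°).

-74.8 dB, -160.1°

At ω = 72 rad/s:
pole (1 + j72·1) = 1 + j72 → |·| ≈ 72.007, ∠ ≈ 89.20°
pole (1 + j72·0.04) = 1 + j2.88 → |·| ≈ 3.0487, ∠ ≈ 70.85°
|H| = 0.04 · 1 / (72.007 · 3.0487) ≈ 0.00018221
Gain = 20 log₁₀(0.00018221) ≈ -74.79 dB
∠H = (0°) − (89.20° + 70.85°) = -160.05°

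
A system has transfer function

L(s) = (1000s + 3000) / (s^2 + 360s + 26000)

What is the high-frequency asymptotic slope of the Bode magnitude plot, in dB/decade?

-20 dB/decade

Each pole contributes −20 dB/decade at high frequency; each zero contributes +20 dB/decade.
Net: 1 zero(s) − 2 pole(s) → -20 dB/decade.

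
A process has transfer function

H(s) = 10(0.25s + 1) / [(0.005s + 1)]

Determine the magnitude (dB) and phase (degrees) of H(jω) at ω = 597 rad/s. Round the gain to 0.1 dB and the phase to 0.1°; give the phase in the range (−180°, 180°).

53.5 dB, 18.1°

At ω = 597 rad/s:
zero (1 + j597·0.25) = 1 + j149.25 → |·| ≈ 149.25, ∠ ≈ 89.62°
pole (1 + j597·0.005) = 1 + j2.985 → |·| ≈ 3.1481, ∠ ≈ 71.48°
|H| = 10 · 149.25 / (3.1481) ≈ 474.1
Gain = 20 log₁₀(474.1) ≈ 53.52 dB
∠H = (89.62°) − (71.48°) = 18.14°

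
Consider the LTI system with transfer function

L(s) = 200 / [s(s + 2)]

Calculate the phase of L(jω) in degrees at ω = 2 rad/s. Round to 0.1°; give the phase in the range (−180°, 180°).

-135.0°

At s = jω = j2:
pole (s+2): 2 + j2 → |·| = √(2²+2²) = √8 ≈ 2.8284, ∠ = arctan(2/2) ≈ 45.00°
pole at origin: |s| = 2, ∠ = 90.00° (in denominator)
∠L = 0.00° − 135.00° = -135.00°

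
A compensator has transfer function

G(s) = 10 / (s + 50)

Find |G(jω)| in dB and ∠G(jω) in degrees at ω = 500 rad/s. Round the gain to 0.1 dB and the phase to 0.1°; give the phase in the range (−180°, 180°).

At s = jω = j500:
pole (s+50): 50 + j500 → |·| = √(50²+500²) = √252500 ≈ 502.49, ∠ = arctan(500/50) ≈ 84.29°
|G| = 10 / 502.49 ≈ 0.019901
Gain = 20 log₁₀(0.019901) ≈ -34.02 dB
∠G = 0.00° − 84.29° = -84.29°

-34.0 dB, -84.3°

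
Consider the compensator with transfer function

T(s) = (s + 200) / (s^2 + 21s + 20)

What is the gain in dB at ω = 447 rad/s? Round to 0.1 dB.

-52.2 dB

Substitute s = j447:
Numerator: (j447) + 200 = 200 + j447
Denominator: (j447)^2 + 21(j447) + 20 = -199789 + j9387
|N| = √(200² + 447²) ≈ 489.7, ∠N ≈ 65.89°
|D| = √(199789² + 9387²) ≈ 2.0001e+05, ∠D ≈ 177.31°
|T| = 489.7 / 2.0001e+05 ≈ 0.0024484
Gain = 20 log₁₀(0.0024484) ≈ -52.22 dB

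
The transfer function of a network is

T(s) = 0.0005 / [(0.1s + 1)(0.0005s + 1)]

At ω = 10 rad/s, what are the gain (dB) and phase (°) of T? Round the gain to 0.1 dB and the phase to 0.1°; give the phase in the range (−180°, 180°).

-69.0 dB, -45.3°

At ω = 10 rad/s:
pole (1 + j10·0.1) = 1 + j1 → |·| ≈ 1.4142, ∠ ≈ 45.00°
pole (1 + j10·0.0005) = 1 + j0.005 → |·| ≈ 1, ∠ ≈ 0.29°
|T| = 0.0005 · 1 / (1.4142 · 1) ≈ 0.00035356
Gain = 20 log₁₀(0.00035356) ≈ -69.03 dB
∠T = (0°) − (45.00° + 0.29°) = -45.29°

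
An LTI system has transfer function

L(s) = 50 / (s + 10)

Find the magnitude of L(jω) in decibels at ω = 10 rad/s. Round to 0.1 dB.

11.0 dB

At s = jω = j10:
pole (s+10): 10 + j10 → |·| = √(10²+10²) = √200 ≈ 14.142, ∠ = arctan(10/10) ≈ 45.00°
|L| = 50 / 14.142 ≈ 3.5356
Gain = 20 log₁₀(3.5356) ≈ 10.97 dB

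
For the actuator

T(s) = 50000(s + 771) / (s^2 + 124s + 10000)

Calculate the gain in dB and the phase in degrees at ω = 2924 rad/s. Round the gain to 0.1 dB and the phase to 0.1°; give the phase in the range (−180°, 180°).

At s = jω = j2924:
zero (s+771): 771 + j2924 → |·| = √(771²+2924²) = √9144217 ≈ 3023.9, ∠ = arctan(2924/771) ≈ 75.23°
quadratic: (j2924)² + 124·j2924 + 10000 = -8539776 + j362576 → |·| ≈ 8.5475e+06, ∠ ≈ 177.57°
|T| = 50000 · 3023.9 / 8.5475e+06 ≈ 17.689
Gain = 20 log₁₀(17.689) ≈ 24.95 dB
∠T = 75.23° − 177.57° = -102.34°

25.0 dB, -102.3°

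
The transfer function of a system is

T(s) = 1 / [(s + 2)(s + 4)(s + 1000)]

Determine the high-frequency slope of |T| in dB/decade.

Each pole contributes −20 dB/decade at high frequency; each zero contributes +20 dB/decade.
Net: 0 zero(s) − 3 pole(s) → -60 dB/decade.

-60 dB/decade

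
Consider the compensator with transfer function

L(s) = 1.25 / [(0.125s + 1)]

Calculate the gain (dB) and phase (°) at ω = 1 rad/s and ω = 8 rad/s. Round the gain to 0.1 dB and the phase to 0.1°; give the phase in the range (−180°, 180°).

At ω = 1 rad/s:
pole (1 + j1·0.125) = 1 + j0.125 → |·| ≈ 1.0078, ∠ ≈ 7.13°
|L| = 1.25 · 1 / (1.0078) ≈ 1.2403
Gain = 20 log₁₀(1.2403) ≈ 1.87 dB
∠L = (0°) − (7.13°) = -7.13°

At ω = 8 rad/s:
pole (1 + j8·0.125) = 1 + j1 → |·| ≈ 1.4142, ∠ ≈ 45.00°
|L| = 1.25 · 1 / (1.4142) ≈ 0.88389
Gain = 20 log₁₀(0.88389) ≈ -1.07 dB
∠L = (0°) − (45.00°) = -45.00°

ω = 1: 1.9 dB, -7.1°; ω = 8: -1.1 dB, -45.0°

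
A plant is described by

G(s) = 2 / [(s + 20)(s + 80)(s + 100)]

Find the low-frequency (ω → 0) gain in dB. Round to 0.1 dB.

G(0) = 2 / (20·80·100) = 1.25e-05
20 log₁₀(1.25e-05) ≈ -98.06 dB

-98.1 dB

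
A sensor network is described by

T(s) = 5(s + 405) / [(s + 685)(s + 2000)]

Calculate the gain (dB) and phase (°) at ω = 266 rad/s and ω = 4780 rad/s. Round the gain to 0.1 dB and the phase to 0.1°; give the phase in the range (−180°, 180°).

At s = jω = j266:
zero (s+405): 405 + j266 → |·| = √(405²+266²) = √234781 ≈ 484.54, ∠ = arctan(266/405) ≈ 33.30°
pole (s+685): 685 + j266 → |·| = √(685²+266²) = √539981 ≈ 734.83, ∠ = arctan(266/685) ≈ 21.22°
pole (s+2000): 2000 + j266 → |·| = √(2000²+266²) = √4070756 ≈ 2017.6, ∠ = arctan(266/2000) ≈ 7.58°
|T| = 5 · 484.54 / 1.4826e+06 ≈ 0.0016341
Gain = 20 log₁₀(0.0016341) ≈ -55.73 dB
∠T = 33.30° − 28.80° = 4.50°

At s = jω = j4780:
zero (s+405): 405 + j4780 → |·| = √(405²+4780²) = √23012425 ≈ 4797.1, ∠ = arctan(4780/405) ≈ 85.16°
pole (s+685): 685 + j4780 → |·| = √(685²+4780²) = √23317625 ≈ 4828.8, ∠ = arctan(4780/685) ≈ 81.84°
pole (s+2000): 2000 + j4780 → |·| = √(2000²+4780²) = √26848400 ≈ 5181.5, ∠ = arctan(4780/2000) ≈ 67.30°
|T| = 5 · 4797.1 / 2.502e+07 ≈ 0.00095865
Gain = 20 log₁₀(0.00095865) ≈ -60.37 dB
∠T = 85.16° − 149.14° = -63.98°

ω = 266: -55.7 dB, 4.5°; ω = 4780: -60.4 dB, -64.0°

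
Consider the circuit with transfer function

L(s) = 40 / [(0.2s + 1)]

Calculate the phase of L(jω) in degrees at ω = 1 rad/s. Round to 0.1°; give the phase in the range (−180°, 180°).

At ω = 1 rad/s:
pole (1 + j1·0.2) = 1 + j0.2 → |·| ≈ 1.0198, ∠ ≈ 11.31°
∠L = (0°) − (11.31°) = -11.31°

-11.3°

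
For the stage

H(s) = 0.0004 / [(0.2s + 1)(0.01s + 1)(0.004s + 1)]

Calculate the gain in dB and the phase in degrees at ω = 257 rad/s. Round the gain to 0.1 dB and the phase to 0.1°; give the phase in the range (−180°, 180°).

-114.1 dB, 156.6°

At ω = 257 rad/s:
pole (1 + j257·0.2) = 1 + j51.4 → |·| ≈ 51.41, ∠ ≈ 88.89°
pole (1 + j257·0.01) = 1 + j2.57 → |·| ≈ 2.7577, ∠ ≈ 68.74°
pole (1 + j257·0.004) = 1 + j1.028 → |·| ≈ 1.4341, ∠ ≈ 45.79°
|H| = 0.0004 · 1 / (51.41 · 2.7577 · 1.4341) ≈ 1.9674e-06
Gain = 20 log₁₀(1.9674e-06) ≈ -114.12 dB
∠H = (0°) − (88.89° + 68.74° + 45.79°) = -203.42° ≡ 156.58° (principal value)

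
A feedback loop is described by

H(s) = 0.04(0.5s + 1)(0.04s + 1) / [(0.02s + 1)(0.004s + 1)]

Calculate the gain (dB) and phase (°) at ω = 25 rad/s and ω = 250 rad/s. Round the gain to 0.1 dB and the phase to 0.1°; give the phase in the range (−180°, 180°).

At ω = 25 rad/s:
zero (1 + j25·0.5) = 1 + j12.5 → |·| ≈ 12.54, ∠ ≈ 85.43°
zero (1 + j25·0.04) = 1 + j1 → |·| ≈ 1.4142, ∠ ≈ 45.00°
pole (1 + j25·0.02) = 1 + j0.5 → |·| ≈ 1.118, ∠ ≈ 26.57°
pole (1 + j25·0.004) = 1 + j0.1 → |·| ≈ 1.005, ∠ ≈ 5.71°
|H| = 0.04 · 12.54 · 1.4142 / (1.118 · 1.005) ≈ 0.63134
Gain = 20 log₁₀(0.63134) ≈ -3.99 dB
∠H = (85.43° + 45.00°) − (26.57° + 5.71°) = 98.15°

At ω = 250 rad/s:
zero (1 + j250·0.5) = 1 + j125 → |·| ≈ 125, ∠ ≈ 89.54°
zero (1 + j250·0.04) = 1 + j10 → |·| ≈ 10.05, ∠ ≈ 84.29°
pole (1 + j250·0.02) = 1 + j5 → |·| ≈ 5.099, ∠ ≈ 78.69°
pole (1 + j250·0.004) = 1 + j1 → |·| ≈ 1.4142, ∠ ≈ 45.00°
|H| = 0.04 · 125 · 10.05 / (5.099 · 1.4142) ≈ 6.9685
Gain = 20 log₁₀(6.9685) ≈ 16.86 dB
∠H = (89.54° + 84.29°) − (78.69° + 45.00°) = 50.14°

ω = 25: -4.0 dB, 98.2°; ω = 250: 16.9 dB, 50.1°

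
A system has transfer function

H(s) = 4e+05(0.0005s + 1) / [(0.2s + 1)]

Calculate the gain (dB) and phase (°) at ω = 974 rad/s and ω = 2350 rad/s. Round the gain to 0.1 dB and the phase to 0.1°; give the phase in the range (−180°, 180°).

At ω = 974 rad/s:
zero (1 + j974·0.0005) = 1 + j0.487 → |·| ≈ 1.1123, ∠ ≈ 25.97°
pole (1 + j974·0.2) = 1 + j194.8 → |·| ≈ 194.8, ∠ ≈ 89.71°
|H| = 4e+05 · 1.1123 / (194.8) ≈ 2284
Gain = 20 log₁₀(2284) ≈ 67.17 dB
∠H = (25.97°) − (89.71°) = -63.74°

At ω = 2350 rad/s:
zero (1 + j2350·0.0005) = 1 + j1.175 → |·| ≈ 1.5429, ∠ ≈ 49.60°
pole (1 + j2350·0.2) = 1 + j470 → |·| ≈ 470, ∠ ≈ 89.88°
|H| = 4e+05 · 1.5429 / (470) ≈ 1313.1
Gain = 20 log₁₀(1313.1) ≈ 62.37 dB
∠H = (49.60°) − (89.88°) = -40.28°

ω = 974: 67.2 dB, -63.7°; ω = 2350: 62.4 dB, -40.3°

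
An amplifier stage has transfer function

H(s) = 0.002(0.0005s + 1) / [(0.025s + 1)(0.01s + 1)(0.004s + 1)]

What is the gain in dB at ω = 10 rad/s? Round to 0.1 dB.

At ω = 10 rad/s:
zero (1 + j10·0.0005) = 1 + j0.005 → |·| ≈ 1, ∠ ≈ 0.29°
pole (1 + j10·0.025) = 1 + j0.25 → |·| ≈ 1.0308, ∠ ≈ 14.04°
pole (1 + j10·0.01) = 1 + j0.1 → |·| ≈ 1.005, ∠ ≈ 5.71°
pole (1 + j10·0.004) = 1 + j0.04 → |·| ≈ 1.0008, ∠ ≈ 2.29°
|H| = 0.002 · 1 / (1.0308 · 1.005 · 1.0008) ≈ 0.001929
Gain = 20 log₁₀(0.001929) ≈ -54.29 dB

-54.3 dB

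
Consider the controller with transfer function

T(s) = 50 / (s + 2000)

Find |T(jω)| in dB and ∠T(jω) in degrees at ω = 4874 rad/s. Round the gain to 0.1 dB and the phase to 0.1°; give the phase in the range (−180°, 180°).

Substitute s = j4874:
Numerator: 50 = 50 + j0
Denominator: (j4874) + 2000 = 2000 + j4874
|N| = √(50² + 0²) ≈ 50, ∠N ≈ 0.00°
|D| = √(2000² + 4874²) ≈ 5268.4, ∠D ≈ 67.69°
|T| = 50 / 5268.4 ≈ 0.0094905
Gain = 20 log₁₀(0.0094905) ≈ -40.45 dB
∠T = 0.00° − 67.69° = -67.69°

-40.5 dB, -67.7°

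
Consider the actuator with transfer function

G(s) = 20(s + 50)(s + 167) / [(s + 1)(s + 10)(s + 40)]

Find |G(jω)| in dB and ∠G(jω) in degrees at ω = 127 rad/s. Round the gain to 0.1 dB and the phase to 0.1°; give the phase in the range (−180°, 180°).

At s = jω = j127:
zero (s+50): 50 + j127 → |·| = √(50²+127²) = √18629 ≈ 136.49, ∠ = arctan(127/50) ≈ 68.51°
zero (s+167): 167 + j127 → |·| = √(167²+127²) = √44018 ≈ 209.8, ∠ = arctan(127/167) ≈ 37.25°
pole (s+1): 1 + j127 → |·| = √(1²+127²) = √16130 ≈ 127, ∠ = arctan(127/1) ≈ 89.55°
pole (s+10): 10 + j127 → |·| = √(10²+127²) = √16229 ≈ 127.39, ∠ = arctan(127/10) ≈ 85.50°
pole (s+40): 40 + j127 → |·| = √(40²+127²) = √17729 ≈ 133.15, ∠ = arctan(127/40) ≈ 72.52°
|G| = 20 · 28636 / 2.1542e+06 ≈ 0.26586
Gain = 20 log₁₀(0.26586) ≈ -11.51 dB
∠G = 105.76° − 247.57° = -141.81°

-11.5 dB, -141.8°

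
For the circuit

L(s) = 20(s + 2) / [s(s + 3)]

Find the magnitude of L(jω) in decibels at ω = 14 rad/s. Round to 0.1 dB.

3.0 dB

At s = jω = j14:
zero (s+2): 2 + j14 → |·| = √(2²+14²) = √200 ≈ 14.142, ∠ = arctan(14/2) ≈ 81.87°
pole (s+3): 3 + j14 → |·| = √(3²+14²) = √205 ≈ 14.318, ∠ = arctan(14/3) ≈ 77.91°
pole at origin: |s| = 14, ∠ = 90.00° (in denominator)
|L| = 20 · 14.142 / 200.45 ≈ 1.411
Gain = 20 log₁₀(1.411) ≈ 2.99 dB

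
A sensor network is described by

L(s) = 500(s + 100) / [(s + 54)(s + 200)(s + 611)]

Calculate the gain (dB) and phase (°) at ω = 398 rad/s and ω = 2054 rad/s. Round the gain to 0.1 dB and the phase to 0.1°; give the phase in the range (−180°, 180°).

ω = 398: -56.1 dB, -102.8°; ω = 2054: -78.9 dB, -159.2°

At s = jω = j398:
zero (s+100): 100 + j398 → |·| = √(100²+398²) = √168404 ≈ 410.37, ∠ = arctan(398/100) ≈ 75.90°
pole (s+54): 54 + j398 → |·| = √(54²+398²) = √161320 ≈ 401.65, ∠ = arctan(398/54) ≈ 82.27°
pole (s+200): 200 + j398 → |·| = √(200²+398²) = √198404 ≈ 445.43, ∠ = arctan(398/200) ≈ 63.32°
pole (s+611): 611 + j398 → |·| = √(611²+398²) = √531725 ≈ 729.19, ∠ = arctan(398/611) ≈ 33.08°
|L| = 500 · 410.37 / 1.3046e+08 ≈ 0.0015728
Gain = 20 log₁₀(0.0015728) ≈ -56.07 dB
∠L = 75.90° − 178.67° = -102.77°

At s = jω = j2054:
zero (s+100): 100 + j2054 → |·| = √(100²+2054²) = √4228916 ≈ 2056.4, ∠ = arctan(2054/100) ≈ 87.21°
pole (s+54): 54 + j2054 → |·| = √(54²+2054²) = √4221832 ≈ 2054.7, ∠ = arctan(2054/54) ≈ 88.49°
pole (s+200): 200 + j2054 → |·| = √(200²+2054²) = √4258916 ≈ 2063.7, ∠ = arctan(2054/200) ≈ 84.44°
pole (s+611): 611 + j2054 → |·| = √(611²+2054²) = √4592237 ≈ 2143, ∠ = arctan(2054/611) ≈ 73.43°
|L| = 500 · 2056.4 / 9.0869e+09 ≈ 0.00011315
Gain = 20 log₁₀(0.00011315) ≈ -78.93 dB
∠L = 87.21° − 246.36° = -159.15°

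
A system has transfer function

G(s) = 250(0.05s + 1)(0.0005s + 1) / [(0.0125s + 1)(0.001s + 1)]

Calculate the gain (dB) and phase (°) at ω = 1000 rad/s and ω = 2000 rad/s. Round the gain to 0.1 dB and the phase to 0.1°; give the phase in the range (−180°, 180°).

At ω = 1000 rad/s:
zero (1 + j1000·0.05) = 1 + j50 → |·| ≈ 50.01, ∠ ≈ 88.85°
zero (1 + j1000·0.0005) = 1 + j0.5 → |·| ≈ 1.118, ∠ ≈ 26.57°
pole (1 + j1000·0.0125) = 1 + j12.5 → |·| ≈ 12.54, ∠ ≈ 85.43°
pole (1 + j1000·0.001) = 1 + j1 → |·| ≈ 1.4142, ∠ ≈ 45.00°
|G| = 250 · 50.01 · 1.118 / (12.54 · 1.4142) ≈ 788.19
Gain = 20 log₁₀(788.19) ≈ 57.93 dB
∠G = (88.85° + 26.57°) − (85.43° + 45.00°) = -15.01°

At ω = 2000 rad/s:
zero (1 + j2000·0.05) = 1 + j100 → |·| ≈ 100, ∠ ≈ 89.43°
zero (1 + j2000·0.0005) = 1 + j1 → |·| ≈ 1.4142, ∠ ≈ 45.00°
pole (1 + j2000·0.0125) = 1 + j25 → |·| ≈ 25.02, ∠ ≈ 87.71°
pole (1 + j2000·0.001) = 1 + j2 → |·| ≈ 2.2361, ∠ ≈ 63.43°
|G| = 250 · 100 · 1.4142 / (25.02 · 2.2361) ≈ 631.93
Gain = 20 log₁₀(631.93) ≈ 56.01 dB
∠G = (89.43° + 45.00°) − (87.71° + 63.43°) = -16.71°

ω = 1000: 57.9 dB, -15.0°; ω = 2000: 56.0 dB, -16.7°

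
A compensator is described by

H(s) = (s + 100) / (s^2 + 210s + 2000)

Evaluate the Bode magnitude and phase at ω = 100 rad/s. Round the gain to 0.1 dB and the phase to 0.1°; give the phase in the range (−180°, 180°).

-44.0 dB, -65.9°

Substitute s = j100:
Numerator: (j100) + 100 = 100 + j100
Denominator: (j100)^2 + 210(j100) + 2000 = -8000 + j21000
|N| = √(100² + 100²) ≈ 141.42, ∠N ≈ 45.00°
|D| = √(8000² + 21000²) ≈ 22472, ∠D ≈ 110.85°
|H| = 141.42 / 22472 ≈ 0.0062932
Gain = 20 log₁₀(0.0062932) ≈ -44.02 dB
∠H = 45.00° − 110.85° = -65.85°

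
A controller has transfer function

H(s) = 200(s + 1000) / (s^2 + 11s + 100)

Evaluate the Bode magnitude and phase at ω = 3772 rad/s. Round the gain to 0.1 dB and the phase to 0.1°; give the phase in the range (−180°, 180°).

-25.2 dB, -104.7°

At s = jω = j3772:
zero (s+1000): 1000 + j3772 → |·| = √(1000²+3772²) = √15227984 ≈ 3902.3, ∠ = arctan(3772/1000) ≈ 75.15°
quadratic: (j3772)² + 11·j3772 + 100 = -14227884 + j41492 → |·| ≈ 1.4228e+07, ∠ ≈ 179.83°
|H| = 200 · 3902.3 / 1.4228e+07 ≈ 0.054854
Gain = 20 log₁₀(0.054854) ≈ -25.22 dB
∠H = 75.15° − 179.83° = -104.68°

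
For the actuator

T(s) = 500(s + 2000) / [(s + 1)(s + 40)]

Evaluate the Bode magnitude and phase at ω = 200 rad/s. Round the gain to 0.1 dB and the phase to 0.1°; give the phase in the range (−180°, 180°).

27.8 dB, -162.7°

At s = jω = j200:
zero (s+2000): 2000 + j200 → |·| = √(2000²+200²) = √4040000 ≈ 2010, ∠ = arctan(200/2000) ≈ 5.71°
pole (s+1): 1 + j200 → |·| = √(1²+200²) = √40001 ≈ 200, ∠ = arctan(200/1) ≈ 89.71°
pole (s+40): 40 + j200 → |·| = √(40²+200²) = √41600 ≈ 203.96, ∠ = arctan(200/40) ≈ 78.69°
|T| = 500 · 2010 / 40792 ≈ 24.637
Gain = 20 log₁₀(24.637) ≈ 27.83 dB
∠T = 5.71° − 168.40° = -162.69°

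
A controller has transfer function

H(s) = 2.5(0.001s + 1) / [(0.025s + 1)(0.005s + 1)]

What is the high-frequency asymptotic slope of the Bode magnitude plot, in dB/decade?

Each pole contributes −20 dB/decade at high frequency; each zero contributes +20 dB/decade.
Net: 1 zero(s) − 2 pole(s) → -20 dB/decade.

-20 dB/decade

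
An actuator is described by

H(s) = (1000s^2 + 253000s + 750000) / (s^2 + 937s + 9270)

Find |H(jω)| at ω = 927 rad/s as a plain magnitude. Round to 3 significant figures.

Substitute s = j927:
Numerator: 1000(j927)^2 + 253000(j927) + 750000 = -858579000 + j234531000
Denominator: (j927)^2 + 937(j927) + 9270 = -850059 + j868599
|N| = √(858579000² + 234531000²) ≈ 8.9004e+08, ∠N ≈ 164.72°
|D| = √(850059² + 868599²) ≈ 1.2153e+06, ∠D ≈ 134.38°
|H| = 8.9004e+08 / 1.2153e+06 ≈ 732.36

732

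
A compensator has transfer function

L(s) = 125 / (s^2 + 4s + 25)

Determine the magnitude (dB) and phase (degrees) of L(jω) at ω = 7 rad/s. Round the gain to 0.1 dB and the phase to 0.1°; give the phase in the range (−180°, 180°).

10.6 dB, -130.6°

At s = jω = j7:
quadratic: (j7)² + 4·j7 + 25 = -24 + j28 → |·| ≈ 36.878, ∠ ≈ 130.60°
|L| = 125 / 36.878 ≈ 3.3896
Gain = 20 log₁₀(3.3896) ≈ 10.60 dB
∠L = 0.00° − 130.60° = -130.60°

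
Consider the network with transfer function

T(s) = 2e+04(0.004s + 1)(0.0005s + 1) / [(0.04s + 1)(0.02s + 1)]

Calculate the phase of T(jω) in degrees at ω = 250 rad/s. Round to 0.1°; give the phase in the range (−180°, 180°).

At ω = 250 rad/s:
zero (1 + j250·0.004) = 1 + j1 → |·| ≈ 1.4142, ∠ ≈ 45.00°
zero (1 + j250·0.0005) = 1 + j0.125 → |·| ≈ 1.0078, ∠ ≈ 7.13°
pole (1 + j250·0.04) = 1 + j10 → |·| ≈ 10.05, ∠ ≈ 84.29°
pole (1 + j250·0.02) = 1 + j5 → |·| ≈ 5.099, ∠ ≈ 78.69°
∠T = (45.00° + 7.13°) − (84.29° + 78.69°) = -110.85°

-110.9°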